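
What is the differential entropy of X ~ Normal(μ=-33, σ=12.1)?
3.9121 nats

We have X ~ Normal(μ=-33, σ=12.1).

The differential entropy measures the uncertainty or information content of the distribution.

For a Normal distribution with μ=-33, σ=12.1:
h(X) = 3.9121 nats

(In bits, this would be 5.6440 bits.)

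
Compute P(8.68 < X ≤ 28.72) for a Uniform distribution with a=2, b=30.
0.715714

We have X ~ Uniform(a=2, b=30).

To find P(8.68 < X ≤ 28.72), we use:
P(8.68 < X ≤ 28.72) = P(X ≤ 28.72) - P(X ≤ 8.68)
                 = F(28.72) - F(8.68)
                 = 0.954286 - 0.238571
                 = 0.715714

So there's approximately a 71.6% chance that X falls in this range.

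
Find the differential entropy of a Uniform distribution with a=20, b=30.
2.3026 nats

We have X ~ Uniform(a=20, b=30).

The differential entropy measures the uncertainty or information content of the distribution.

For a Uniform distribution with a=20, b=30:
h(X) = 2.3026 nats

(In bits, this would be 3.3219 bits.)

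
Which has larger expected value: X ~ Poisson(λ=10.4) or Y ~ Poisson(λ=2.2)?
X has larger mean (10.4000 > 2.2000)

Compute the expected value for each distribution:

X ~ Poisson(λ=10.4):
E[X] = 10.4000

Y ~ Poisson(λ=2.2):
E[Y] = 2.2000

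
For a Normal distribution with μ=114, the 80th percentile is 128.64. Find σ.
σ = 17.3950

For X ~ Normal(μ, σ), the p-th percentile satisfies x = μ + z_p × σ,
where z_p = Φ⁻¹(p) is the standard normal quantile.

Step 1: z_{0.8} = Φ⁻¹(0.8) = 0.8416

Step 2: Solve for σ:
128.64 = 114 + 0.8416 × σ
σ = (128.64 - 114) / 0.8416
σ = 14.64 / 0.8416
σ = 17.3950

Verification: μ + z × σ = 114 + 0.8416 × 17.3950 = 128.64 ✓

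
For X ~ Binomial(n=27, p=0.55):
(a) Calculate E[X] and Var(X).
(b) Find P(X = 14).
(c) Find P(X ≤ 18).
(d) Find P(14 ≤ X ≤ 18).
(a) E[X] = 14.8500, Var(X) = 6.6825
(b) P(X = 14) = 0.144256
(c) P(X ≤ 18) = 0.922649
(d) P(14 ≤ X ≤ 18) = 0.623125

We have X ~ Binomial(n=27, p=0.55).

(a) Moments:
E[X] = 14.8500
Var(X) = 6.6825
σ = √Var(X) = 2.5851

(b) Point probability using PMF:
P(X = 14) = 0.144256

(c) Cumulative probability using CDF:
P(X ≤ 18) = F(18) = 0.922649

(d) Range probability:
P(14 ≤ X ≤ 18) = P(X ≤ 18) - P(X ≤ 13)
                   = F(18) - F(13)
                   = 0.922649 - 0.299524
                   = 0.623125

This means approximately 62.3% of outcomes fall in the interval [14, 18].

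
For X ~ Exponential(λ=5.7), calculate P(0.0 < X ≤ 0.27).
0.785404

We have X ~ Exponential(λ=5.7).

To find P(0.0 < X ≤ 0.27), we use:
P(0.0 < X ≤ 0.27) = P(X ≤ 0.27) - P(X ≤ 0.0)
                 = F(0.27) - F(0.0)
                 = 0.785404 - 0.000000
                 = 0.785404

So there's approximately a 78.5% chance that X falls in this range.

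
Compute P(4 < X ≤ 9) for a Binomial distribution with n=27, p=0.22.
0.684850

We have X ~ Binomial(n=27, p=0.22).

To find P(4 < X ≤ 9), we use:
P(4 < X ≤ 9) = P(X ≤ 9) - P(X ≤ 4)
                 = F(9) - F(4)
                 = 0.945116 - 0.260267
                 = 0.684850

So there's approximately a 68.5% chance that X falls in this range.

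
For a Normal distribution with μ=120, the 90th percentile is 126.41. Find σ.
σ = 5.0017

For X ~ Normal(μ, σ), the p-th percentile satisfies x = μ + z_p × σ,
where z_p = Φ⁻¹(p) is the standard normal quantile.

Step 1: z_{0.9} = Φ⁻¹(0.9) = 1.2816

Step 2: Solve for σ:
126.41 = 120 + 1.2816 × σ
σ = (126.41 - 120) / 1.2816
σ = 6.41 / 1.2816
σ = 5.0017

Verification: μ + z × σ = 120 + 1.2816 × 5.0017 = 126.41 ✓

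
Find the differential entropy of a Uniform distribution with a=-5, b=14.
2.9444 nats

We have X ~ Uniform(a=-5, b=14).

The differential entropy measures the uncertainty or information content of the distribution.

For a Uniform distribution with a=-5, b=14:
h(X) = 2.9444 nats

(In bits, this would be 4.2479 bits.)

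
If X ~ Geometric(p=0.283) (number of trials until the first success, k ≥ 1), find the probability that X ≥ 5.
0.264287

We have X ~ Geometric(p=0.283) (number of trials until the first success, k ≥ 1).

For discrete distributions, P(X ≥ 5) = 1 - P(X ≤ 4).

P(X ≤ 4) = 0.735713
P(X ≥ 5) = 1 - 0.735713 = 0.264287

So there's approximately a 26.4% chance that X is at least 5.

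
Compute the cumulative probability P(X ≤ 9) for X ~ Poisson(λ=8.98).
0.590043

We have X ~ Poisson(λ=8.98).

The CDF gives us P(X ≤ k).

Using the CDF:
P(X ≤ 9) = 0.590043

This means there's approximately a 59.0% chance that X is at most 9.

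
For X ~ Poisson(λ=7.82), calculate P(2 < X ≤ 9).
0.722869

We have X ~ Poisson(λ=7.82).

To find P(2 < X ≤ 9), we use:
P(2 < X ≤ 9) = P(X ≤ 9) - P(X ≤ 2)
                 = F(9) - F(2)
                 = 0.738692 - 0.015822
                 = 0.722869

So there's approximately a 72.3% chance that X falls in this range.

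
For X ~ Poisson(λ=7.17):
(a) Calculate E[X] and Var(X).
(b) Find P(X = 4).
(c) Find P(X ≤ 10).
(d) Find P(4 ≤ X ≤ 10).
(a) E[X] = 7.1700, Var(X) = 7.1700
(b) P(X = 4) = 0.084718
(c) P(X ≤ 10) = 0.888974
(d) P(4 ≤ X ≤ 10) = 0.815651

We have X ~ Poisson(λ=7.17).

(a) Moments:
E[X] = 7.1700
Var(X) = 7.1700
σ = √Var(X) = 2.6777

(b) Point probability using PMF:
P(X = 4) = 0.084718

(c) Cumulative probability using CDF:
P(X ≤ 10) = F(10) = 0.888974

(d) Range probability:
P(4 ≤ X ≤ 10) = P(X ≤ 10) - P(X ≤ 3)
                   = F(10) - F(3)
                   = 0.888974 - 0.073323
                   = 0.815651

This means approximately 81.6% of outcomes fall in the interval [4, 10].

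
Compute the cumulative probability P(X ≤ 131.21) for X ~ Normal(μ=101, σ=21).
0.924864

We have X ~ Normal(μ=101, σ=21).

The CDF gives us P(X ≤ k).

Using the CDF:
P(X ≤ 131.21) = 0.924864

This means there's approximately a 92.5% chance that X is at most 131.21.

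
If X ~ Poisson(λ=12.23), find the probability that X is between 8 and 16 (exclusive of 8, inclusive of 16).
0.745216

We have X ~ Poisson(λ=12.23).

To find P(8 < X ≤ 16), we use:
P(8 < X ≤ 16) = P(X ≤ 16) - P(X ≤ 8)
                 = F(16) - F(8)
                 = 0.885743 - 0.140528
                 = 0.745216

So there's approximately a 74.5% chance that X falls in this range.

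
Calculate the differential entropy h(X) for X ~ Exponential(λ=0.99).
1.0101 nats

We have X ~ Exponential(λ=0.99).

The differential entropy measures the uncertainty or information content of the distribution.

For an Exponential distribution with λ=0.99:
h(X) = 1.0101 nats

(In bits, this would be 1.4572 bits.)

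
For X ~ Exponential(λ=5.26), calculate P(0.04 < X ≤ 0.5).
0.738182

We have X ~ Exponential(λ=5.26).

To find P(0.04 < X ≤ 0.5), we use:
P(0.04 < X ≤ 0.5) = P(X ≤ 0.5) - P(X ≤ 0.04)
                 = F(0.5) - F(0.04)
                 = 0.927922 - 0.189740
                 = 0.738182

So there's approximately a 73.8% chance that X falls in this range.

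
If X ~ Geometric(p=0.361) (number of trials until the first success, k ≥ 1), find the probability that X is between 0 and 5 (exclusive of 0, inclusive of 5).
0.893462

We have X ~ Geometric(p=0.361) (number of trials until the first success, k ≥ 1).

To find P(0 < X ≤ 5), we use:
P(0 < X ≤ 5) = P(X ≤ 5) - P(X ≤ 0)
                 = F(5) - F(0)
                 = 0.893462 - 0.000000
                 = 0.893462

So there's approximately a 89.3% chance that X falls in this range.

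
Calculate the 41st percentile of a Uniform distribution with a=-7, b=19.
3.6600

We have X ~ Uniform(a=-7, b=19).

We want to find x such that P(X ≤ x) = 0.41.

This is the 41st percentile, which means 41% of values fall below this point.

Using the inverse CDF (quantile function):
x = F⁻¹(0.41) = 3.6600

Verification: P(X ≤ 3.6600) = 0.41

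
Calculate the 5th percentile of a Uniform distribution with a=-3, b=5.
-2.6000

We have X ~ Uniform(a=-3, b=5).

We want to find x such that P(X ≤ x) = 0.05.

This is the 5th percentile, which means 5% of values fall below this point.

Using the inverse CDF (quantile function):
x = F⁻¹(0.05) = -2.6000

Verification: P(X ≤ -2.6000) = 0.05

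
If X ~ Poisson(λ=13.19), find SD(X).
3.6318

We have X ~ Poisson(λ=13.19).

For a Poisson distribution with λ=13.19:
σ = √Var(X) = 3.6318

The standard deviation is the square root of the variance.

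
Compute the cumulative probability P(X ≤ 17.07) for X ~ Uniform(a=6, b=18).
0.922500

We have X ~ Uniform(a=6, b=18).

The CDF gives us P(X ≤ k).

Using the CDF:
P(X ≤ 17.07) = 0.922500

This means there's approximately a 92.2% chance that X is at most 17.07.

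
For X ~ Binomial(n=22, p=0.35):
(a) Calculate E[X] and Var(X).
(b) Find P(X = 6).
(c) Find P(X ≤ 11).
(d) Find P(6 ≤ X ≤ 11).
(a) E[X] = 7.7000, Var(X) = 5.0050
(b) P(X = 6) = 0.139263
(c) P(X ≤ 11) = 0.952619
(d) P(6 ≤ X ≤ 11) = 0.789724

We have X ~ Binomial(n=22, p=0.35).

(a) Moments:
E[X] = 7.7000
Var(X) = 5.0050
σ = √Var(X) = 2.2372

(b) Point probability using PMF:
P(X = 6) = 0.139263

(c) Cumulative probability using CDF:
P(X ≤ 11) = F(11) = 0.952619

(d) Range probability:
P(6 ≤ X ≤ 11) = P(X ≤ 11) - P(X ≤ 5)
                   = F(11) - F(5)
                   = 0.952619 - 0.162895
                   = 0.789724

This means approximately 79.0% of outcomes fall in the interval [6, 11].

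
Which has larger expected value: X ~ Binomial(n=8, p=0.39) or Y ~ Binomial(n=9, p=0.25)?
X has larger mean (3.1200 > 2.2500)

Compute the expected value for each distribution:

X ~ Binomial(n=8, p=0.39):
E[X] = 3.1200

Y ~ Binomial(n=9, p=0.25):
E[Y] = 2.2500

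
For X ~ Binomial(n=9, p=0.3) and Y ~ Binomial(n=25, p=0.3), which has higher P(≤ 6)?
X has higher probability (P(X ≤ 6) = 0.9957 > P(Y ≤ 6) = 0.3407)

Compute P(≤ 6) for each distribution:

X ~ Binomial(n=9, p=0.3):
P(X ≤ 6) = 0.9957

Y ~ Binomial(n=25, p=0.3):
P(Y ≤ 6) = 0.3407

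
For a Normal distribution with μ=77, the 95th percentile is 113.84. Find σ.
σ = 22.3971

For X ~ Normal(μ, σ), the p-th percentile satisfies x = μ + z_p × σ,
where z_p = Φ⁻¹(p) is the standard normal quantile.

Step 1: z_{0.95} = Φ⁻¹(0.95) = 1.6449

Step 2: Solve for σ:
113.84 = 77 + 1.6449 × σ
σ = (113.84 - 77) / 1.6449
σ = 36.84 / 1.6449
σ = 22.3971

Verification: μ + z × σ = 77 + 1.6449 × 22.3971 = 113.84 ✓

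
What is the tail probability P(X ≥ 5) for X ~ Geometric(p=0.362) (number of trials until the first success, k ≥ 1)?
0.165685

We have X ~ Geometric(p=0.362) (number of trials until the first success, k ≥ 1).

For discrete distributions, P(X ≥ 5) = 1 - P(X ≤ 4).

P(X ≤ 4) = 0.834315
P(X ≥ 5) = 1 - 0.834315 = 0.165685

So there's approximately a 16.6% chance that X is at least 5.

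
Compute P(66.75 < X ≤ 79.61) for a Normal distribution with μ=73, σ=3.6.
0.925557

We have X ~ Normal(μ=73, σ=3.6).

To find P(66.75 < X ≤ 79.61), we use:
P(66.75 < X ≤ 79.61) = P(X ≤ 79.61) - P(X ≤ 66.75)
                 = F(79.61) - F(66.75)
                 = 0.966829 - 0.041272
                 = 0.925557

So there's approximately a 92.6% chance that X falls in this range.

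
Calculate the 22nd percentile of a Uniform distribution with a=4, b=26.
8.8400

We have X ~ Uniform(a=4, b=26).

We want to find x such that P(X ≤ x) = 0.22.

This is the 22nd percentile, which means 22% of values fall below this point.

Using the inverse CDF (quantile function):
x = F⁻¹(0.22) = 8.8400

Verification: P(X ≤ 8.8400) = 0.22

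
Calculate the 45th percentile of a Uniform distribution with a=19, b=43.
29.8000

We have X ~ Uniform(a=19, b=43).

We want to find x such that P(X ≤ x) = 0.45.

This is the 45th percentile, which means 45% of values fall below this point.

Using the inverse CDF (quantile function):
x = F⁻¹(0.45) = 29.8000

Verification: P(X ≤ 29.8000) = 0.45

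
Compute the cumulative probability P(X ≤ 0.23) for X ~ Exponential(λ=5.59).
0.723543

We have X ~ Exponential(λ=5.59).

The CDF gives us P(X ≤ k).

Using the CDF:
P(X ≤ 0.23) = 0.723543

This means there's approximately a 72.4% chance that X is at most 0.23.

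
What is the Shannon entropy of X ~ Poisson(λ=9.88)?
2.5553 nats

We have X ~ Poisson(λ=9.88).

The Shannon entropy measures the uncertainty or information content of the distribution.

For a Poisson distribution with λ=9.88:
H(X) = 2.5553 nats

(In bits, this would be 3.6865 bits.)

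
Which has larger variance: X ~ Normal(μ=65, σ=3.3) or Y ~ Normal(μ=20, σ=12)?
Y has larger variance (144.0000 > 10.8900)

Compute the variance for each distribution:

X ~ Normal(μ=65, σ=3.3):
Var(X) = 10.8900

Y ~ Normal(μ=20, σ=12):
Var(Y) = 144.0000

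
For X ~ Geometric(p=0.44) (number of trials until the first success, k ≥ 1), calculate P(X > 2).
0.313600

We have X ~ Geometric(p=0.44) (number of trials until the first success, k ≥ 1).

P(X > 2) = 1 - P(X ≤ 2)
                = 1 - F(2)
                = 1 - 0.686400
                = 0.313600

So there's approximately a 31.4% chance that X exceeds 2.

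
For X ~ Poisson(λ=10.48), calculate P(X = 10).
0.123721

We have X ~ Poisson(λ=10.48).

For a Poisson distribution, the PMF gives us the probability of each outcome.

Using the PMF formula:
P(X = 10) = 0.123721

Rounded to 4 decimal places: 0.1237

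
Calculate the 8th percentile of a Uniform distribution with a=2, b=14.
2.9600

We have X ~ Uniform(a=2, b=14).

We want to find x such that P(X ≤ x) = 0.08.

This is the 8th percentile, which means 8% of values fall below this point.

Using the inverse CDF (quantile function):
x = F⁻¹(0.08) = 2.9600

Verification: P(X ≤ 2.9600) = 0.08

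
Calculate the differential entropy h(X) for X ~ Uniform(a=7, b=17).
2.3026 nats

We have X ~ Uniform(a=7, b=17).

The differential entropy measures the uncertainty or information content of the distribution.

For a Uniform distribution with a=7, b=17:
h(X) = 2.3026 nats

(In bits, this would be 3.3219 bits.)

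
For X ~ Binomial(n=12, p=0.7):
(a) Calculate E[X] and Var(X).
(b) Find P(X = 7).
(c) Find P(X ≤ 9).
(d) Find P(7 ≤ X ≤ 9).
(a) E[X] = 8.4000, Var(X) = 2.5200
(b) P(X = 7) = 0.158496
(c) P(X ≤ 9) = 0.747185
(d) P(7 ≤ X ≤ 9) = 0.629336

We have X ~ Binomial(n=12, p=0.7).

(a) Moments:
E[X] = 8.4000
Var(X) = 2.5200
σ = √Var(X) = 1.5875

(b) Point probability using PMF:
P(X = 7) = 0.158496

(c) Cumulative probability using CDF:
P(X ≤ 9) = F(9) = 0.747185

(d) Range probability:
P(7 ≤ X ≤ 9) = P(X ≤ 9) - P(X ≤ 6)
                   = F(9) - F(6)
                   = 0.747185 - 0.117849
                   = 0.629336

This means approximately 62.9% of outcomes fall in the interval [7, 9].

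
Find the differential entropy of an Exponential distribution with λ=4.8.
-0.5686 nats

We have X ~ Exponential(λ=4.8).

The differential entropy measures the uncertainty or information content of the distribution.

For an Exponential distribution with λ=4.8:
h(X) = -0.5686 nats

(In bits, this would be -0.8203 bits.)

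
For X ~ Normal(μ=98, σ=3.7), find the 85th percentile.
101.8348

We have X ~ Normal(μ=98, σ=3.7).

We want to find x such that P(X ≤ x) = 0.85.

This is the 85th percentile, which means 85% of values fall below this point.

Using the inverse CDF (quantile function):
x = F⁻¹(0.85) = 101.8348

Verification: P(X ≤ 101.8348) = 0.85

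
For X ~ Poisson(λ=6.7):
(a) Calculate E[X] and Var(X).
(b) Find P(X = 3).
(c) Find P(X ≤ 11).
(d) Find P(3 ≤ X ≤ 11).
(a) E[X] = 6.7000, Var(X) = 6.7000
(b) P(X = 3) = 0.061702
(c) P(X ≤ 11) = 0.959063
(d) P(3 ≤ X ≤ 11) = 0.921957

We have X ~ Poisson(λ=6.7).

(a) Moments:
E[X] = 6.7000
Var(X) = 6.7000
σ = √Var(X) = 2.5884

(b) Point probability using PMF:
P(X = 3) = 0.061702

(c) Cumulative probability using CDF:
P(X ≤ 11) = F(11) = 0.959063

(d) Range probability:
P(3 ≤ X ≤ 11) = P(X ≤ 11) - P(X ≤ 2)
                   = F(11) - F(2)
                   = 0.959063 - 0.037106
                   = 0.921957

This means approximately 92.2% of outcomes fall in the interval [3, 11].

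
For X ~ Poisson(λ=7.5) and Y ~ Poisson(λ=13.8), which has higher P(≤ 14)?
X has higher probability (P(X ≤ 14) = 0.9897 > P(Y ≤ 14) = 0.5916)

Compute P(≤ 14) for each distribution:

X ~ Poisson(λ=7.5):
P(X ≤ 14) = 0.9897

Y ~ Poisson(λ=13.8):
P(Y ≤ 14) = 0.5916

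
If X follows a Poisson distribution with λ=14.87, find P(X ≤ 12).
0.278522

We have X ~ Poisson(λ=14.87).

The CDF gives us P(X ≤ k).

Using the CDF:
P(X ≤ 12) = 0.278522

This means there's approximately a 27.9% chance that X is at most 12.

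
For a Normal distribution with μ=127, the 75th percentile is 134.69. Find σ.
σ = 11.4012

For X ~ Normal(μ, σ), the p-th percentile satisfies x = μ + z_p × σ,
where z_p = Φ⁻¹(p) is the standard normal quantile.

Step 1: z_{0.75} = Φ⁻¹(0.75) = 0.6745

Step 2: Solve for σ:
134.69 = 127 + 0.6745 × σ
σ = (134.69 - 127) / 0.6745
σ = 7.69 / 0.6745
σ = 11.4012

Verification: μ + z × σ = 127 + 0.6745 × 11.4012 = 134.69 ✓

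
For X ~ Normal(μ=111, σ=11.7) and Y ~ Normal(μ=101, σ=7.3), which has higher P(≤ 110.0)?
Y has higher probability (P(Y ≤ 110.0) = 0.8912 > P(X ≤ 110.0) = 0.4659)

Compute P(≤ 110.0) for each distribution:

X ~ Normal(μ=111, σ=11.7):
P(X ≤ 110.0) = 0.4659

Y ~ Normal(μ=101, σ=7.3):
P(Y ≤ 110.0) = 0.8912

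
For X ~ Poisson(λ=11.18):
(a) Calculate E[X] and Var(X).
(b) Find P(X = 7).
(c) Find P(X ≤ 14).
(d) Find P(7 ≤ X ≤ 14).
(a) E[X] = 11.1800, Var(X) = 11.1800
(b) P(X = 7) = 0.060430
(c) P(X ≤ 14) = 0.840630
(d) P(7 ≤ X ≤ 14) = 0.769116

We have X ~ Poisson(λ=11.18).

(a) Moments:
E[X] = 11.1800
Var(X) = 11.1800
σ = √Var(X) = 3.3437

(b) Point probability using PMF:
P(X = 7) = 0.060430

(c) Cumulative probability using CDF:
P(X ≤ 14) = F(14) = 0.840630

(d) Range probability:
P(7 ≤ X ≤ 14) = P(X ≤ 14) - P(X ≤ 6)
                   = F(14) - F(6)
                   = 0.840630 - 0.071514
                   = 0.769116

This means approximately 76.9% of outcomes fall in the interval [7, 14].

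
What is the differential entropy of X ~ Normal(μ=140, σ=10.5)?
3.7703 nats

We have X ~ Normal(μ=140, σ=10.5).

The differential entropy measures the uncertainty or information content of the distribution.

For a Normal distribution with μ=140, σ=10.5:
h(X) = 3.7703 nats

(In bits, this would be 5.4394 bits.)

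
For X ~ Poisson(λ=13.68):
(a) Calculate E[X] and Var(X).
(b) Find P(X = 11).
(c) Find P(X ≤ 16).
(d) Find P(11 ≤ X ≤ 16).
(a) E[X] = 13.6800, Var(X) = 13.6800
(b) P(X = 11) = 0.090083
(c) P(X ≤ 16) = 0.782955
(d) P(11 ≤ X ≤ 16) = 0.585084

We have X ~ Poisson(λ=13.68).

(a) Moments:
E[X] = 13.6800
Var(X) = 13.6800
σ = √Var(X) = 3.6986

(b) Point probability using PMF:
P(X = 11) = 0.090083

(c) Cumulative probability using CDF:
P(X ≤ 16) = F(16) = 0.782955

(d) Range probability:
P(11 ≤ X ≤ 16) = P(X ≤ 16) - P(X ≤ 10)
                   = F(16) - F(10)
                   = 0.782955 - 0.197871
                   = 0.585084

This means approximately 58.5% of outcomes fall in the interval [11, 16].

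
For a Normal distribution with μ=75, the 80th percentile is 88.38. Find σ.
σ = 15.8979

For X ~ Normal(μ, σ), the p-th percentile satisfies x = μ + z_p × σ,
where z_p = Φ⁻¹(p) is the standard normal quantile.

Step 1: z_{0.8} = Φ⁻¹(0.8) = 0.8416

Step 2: Solve for σ:
88.38 = 75 + 0.8416 × σ
σ = (88.38 - 75) / 0.8416
σ = 13.38 / 0.8416
σ = 15.8979

Verification: μ + z × σ = 75 + 0.8416 × 15.8979 = 88.38 ✓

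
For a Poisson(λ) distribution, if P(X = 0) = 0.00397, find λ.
λ = 5.5290

For a Poisson(λ) distribution, the PMF at 0 is:
P(X = 0) = λ^0 e^(-λ) / 0! = e^(-λ)

Given P(X = 0) = 0.00397:
e^(-λ) = 0.00397
-λ = ln(0.00397)
λ = -ln(0.00397) = 5.5290

Verification: e^(-5.5290) = 0.00397 ✓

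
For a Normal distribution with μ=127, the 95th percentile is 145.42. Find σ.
σ = 11.1986

For X ~ Normal(μ, σ), the p-th percentile satisfies x = μ + z_p × σ,
where z_p = Φ⁻¹(p) is the standard normal quantile.

Step 1: z_{0.95} = Φ⁻¹(0.95) = 1.6449

Step 2: Solve for σ:
145.42 = 127 + 1.6449 × σ
σ = (145.42 - 127) / 1.6449
σ = 18.42 / 1.6449
σ = 11.1986

Verification: μ + z × σ = 127 + 1.6449 × 11.1986 = 145.42 ✓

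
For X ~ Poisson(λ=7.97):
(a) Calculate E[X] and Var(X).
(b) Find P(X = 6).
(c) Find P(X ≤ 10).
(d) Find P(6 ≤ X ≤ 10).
(a) E[X] = 7.9700, Var(X) = 7.9700
(b) P(X = 6) = 0.123052
(c) P(X ≤ 10) = 0.818852
(d) P(6 ≤ X ≤ 10) = 0.624853

We have X ~ Poisson(λ=7.97).

(a) Moments:
E[X] = 7.9700
Var(X) = 7.9700
σ = √Var(X) = 2.8231

(b) Point probability using PMF:
P(X = 6) = 0.123052

(c) Cumulative probability using CDF:
P(X ≤ 10) = F(10) = 0.818852

(d) Range probability:
P(6 ≤ X ≤ 10) = P(X ≤ 10) - P(X ≤ 5)
                   = F(10) - F(5)
                   = 0.818852 - 0.194000
                   = 0.624853

This means approximately 62.5% of outcomes fall in the interval [6, 10].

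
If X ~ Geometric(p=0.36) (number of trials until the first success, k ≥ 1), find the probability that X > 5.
0.107374

We have X ~ Geometric(p=0.36) (number of trials until the first success, k ≥ 1).

P(X > 5) = 1 - P(X ≤ 5)
                = 1 - F(5)
                = 1 - 0.892626
                = 0.107374

So there's approximately a 10.7% chance that X exceeds 5.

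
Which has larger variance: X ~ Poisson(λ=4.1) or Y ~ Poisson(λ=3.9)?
X has larger variance (4.1000 > 3.9000)

Compute the variance for each distribution:

X ~ Poisson(λ=4.1):
Var(X) = 4.1000

Y ~ Poisson(λ=3.9):
Var(Y) = 3.9000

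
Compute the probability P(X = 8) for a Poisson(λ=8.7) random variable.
0.135604

We have X ~ Poisson(λ=8.7).

For a Poisson distribution, the PMF gives us the probability of each outcome.

Using the PMF formula:
P(X = 8) = 0.135604

Rounded to 4 decimal places: 0.1356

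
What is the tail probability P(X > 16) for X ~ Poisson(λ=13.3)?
0.186805

We have X ~ Poisson(λ=13.3).

P(X > 16) = 1 - P(X ≤ 16)
                = 1 - F(16)
                = 1 - 0.813195
                = 0.186805

So there's approximately a 18.7% chance that X exceeds 16.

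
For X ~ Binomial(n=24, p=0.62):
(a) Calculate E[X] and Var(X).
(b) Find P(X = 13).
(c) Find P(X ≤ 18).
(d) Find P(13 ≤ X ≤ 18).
(a) E[X] = 14.8800, Var(X) = 5.6544
(b) P(X = 13) = 0.119119
(c) P(X ≤ 18) = 0.940035
(d) P(13 ≤ X ≤ 18) = 0.781675

We have X ~ Binomial(n=24, p=0.62).

(a) Moments:
E[X] = 14.8800
Var(X) = 5.6544
σ = √Var(X) = 2.3779

(b) Point probability using PMF:
P(X = 13) = 0.119119

(c) Cumulative probability using CDF:
P(X ≤ 18) = F(18) = 0.940035

(d) Range probability:
P(13 ≤ X ≤ 18) = P(X ≤ 18) - P(X ≤ 12)
                   = F(18) - F(12)
                   = 0.940035 - 0.158360
                   = 0.781675

This means approximately 78.2% of outcomes fall in the interval [13, 18].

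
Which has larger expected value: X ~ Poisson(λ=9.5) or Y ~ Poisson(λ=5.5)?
X has larger mean (9.5000 > 5.5000)

Compute the expected value for each distribution:

X ~ Poisson(λ=9.5):
E[X] = 9.5000

Y ~ Poisson(λ=5.5):
E[Y] = 5.5000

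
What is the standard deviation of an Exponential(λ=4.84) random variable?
0.2066

We have X ~ Exponential(λ=4.84).

For an Exponential distribution with λ=4.84:
σ = √Var(X) = 0.2066

The standard deviation is the square root of the variance.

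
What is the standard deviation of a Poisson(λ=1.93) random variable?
1.3892

We have X ~ Poisson(λ=1.93).

For a Poisson distribution with λ=1.93:
σ = √Var(X) = 1.3892

The standard deviation is the square root of the variance.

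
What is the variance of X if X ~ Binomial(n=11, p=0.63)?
2.5641

We have X ~ Binomial(n=11, p=0.63).

For a Binomial distribution with n=11, p=0.63:
Var(X) = 2.5641

The variance measures the spread of the distribution around the mean.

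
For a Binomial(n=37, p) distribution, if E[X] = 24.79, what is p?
p = 0.67

For a Binomial(n, p) distribution:
E[X] = n × p

Given n = 37 and E[X] = 24.79:
24.79 = 37 × p
p = 24.79 / 37 = 0.67

Verification: Binomial(37, 0.67) has E[X] = 24.79 ✓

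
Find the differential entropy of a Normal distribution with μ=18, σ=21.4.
4.4823 nats

We have X ~ Normal(μ=18, σ=21.4).

The differential entropy measures the uncertainty or information content of the distribution.

For a Normal distribution with μ=18, σ=21.4:
h(X) = 4.4823 nats

(In bits, this would be 6.4666 bits.)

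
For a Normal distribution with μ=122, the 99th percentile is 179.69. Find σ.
σ = 24.7985

For X ~ Normal(μ, σ), the p-th percentile satisfies x = μ + z_p × σ,
where z_p = Φ⁻¹(p) is the standard normal quantile.

Step 1: z_{0.99} = Φ⁻¹(0.99) = 2.3263

Step 2: Solve for σ:
179.69 = 122 + 2.3263 × σ
σ = (179.69 - 122) / 2.3263
σ = 57.69 / 2.3263
σ = 24.7985

Verification: μ + z × σ = 122 + 2.3263 × 24.7985 = 179.69 ✓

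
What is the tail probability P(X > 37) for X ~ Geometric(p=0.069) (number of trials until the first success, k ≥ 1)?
0.070980

We have X ~ Geometric(p=0.069) (number of trials until the first success, k ≥ 1).

P(X > 37) = 1 - P(X ≤ 37)
                = 1 - F(37)
                = 1 - 0.929020
                = 0.070980

So there's approximately a 7.1% chance that X exceeds 37.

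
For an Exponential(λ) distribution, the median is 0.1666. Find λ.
λ = 4.1605

For X ~ Exponential(λ), the CDF is F(x) = 1 - e^(-λx).
The median m satisfies F(m) = 0.5:
1 - e^(-λm) = 0.5
e^(-λm) = 0.5
λm = ln(2)
m = ln(2) / λ

Given m = 0.1666:
λ = ln(2) / 0.1666 = 0.693147 / 0.1666 = 4.1605

Verification: ln(2) / 4.1605 = 0.1666 ✓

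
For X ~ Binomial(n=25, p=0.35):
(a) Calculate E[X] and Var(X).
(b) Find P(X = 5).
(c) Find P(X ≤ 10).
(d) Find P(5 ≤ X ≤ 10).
(a) E[X] = 8.7500, Var(X) = 5.6875
(b) P(X = 5) = 0.050576
(c) P(X ≤ 10) = 0.771161
(d) P(5 ≤ X ≤ 10) = 0.739113

We have X ~ Binomial(n=25, p=0.35).

(a) Moments:
E[X] = 8.7500
Var(X) = 5.6875
σ = √Var(X) = 2.3848

(b) Point probability using PMF:
P(X = 5) = 0.050576

(c) Cumulative probability using CDF:
P(X ≤ 10) = F(10) = 0.771161

(d) Range probability:
P(5 ≤ X ≤ 10) = P(X ≤ 10) - P(X ≤ 4)
                   = F(10) - F(4)
                   = 0.771161 - 0.032048
                   = 0.739113

This means approximately 73.9% of outcomes fall in the interval [5, 10].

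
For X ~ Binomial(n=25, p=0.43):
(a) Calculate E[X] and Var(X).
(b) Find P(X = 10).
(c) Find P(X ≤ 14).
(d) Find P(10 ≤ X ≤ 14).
(a) E[X] = 10.7500, Var(X) = 6.1275
(b) P(X = 10) = 0.153883
(c) P(X ≤ 14) = 0.934382
(d) P(10 ≤ X ≤ 14) = 0.624572

We have X ~ Binomial(n=25, p=0.43).

(a) Moments:
E[X] = 10.7500
Var(X) = 6.1275
σ = √Var(X) = 2.4754

(b) Point probability using PMF:
P(X = 10) = 0.153883

(c) Cumulative probability using CDF:
P(X ≤ 14) = F(14) = 0.934382

(d) Range probability:
P(10 ≤ X ≤ 14) = P(X ≤ 14) - P(X ≤ 9)
                   = F(14) - F(9)
                   = 0.934382 - 0.309811
                   = 0.624572

This means approximately 62.5% of outcomes fall in the interval [10, 14].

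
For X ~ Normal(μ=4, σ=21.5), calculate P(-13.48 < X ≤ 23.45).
0.609073

We have X ~ Normal(μ=4, σ=21.5).

To find P(-13.48 < X ≤ 23.45), we use:
P(-13.48 < X ≤ 23.45) = P(X ≤ 23.45) - P(X ≤ -13.48)
                 = F(23.45) - F(-13.48)
                 = 0.817175 - 0.208102
                 = 0.609073

So there's approximately a 60.9% chance that X falls in this range.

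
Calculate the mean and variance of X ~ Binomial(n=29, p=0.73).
E[X] = 21.1700, Var(X) = 5.7159

We have X ~ Binomial(n=29, p=0.73).

For a Binomial distribution with n=29, p=0.73:

Expected value:
E[X] = 21.1700

Variance:
Var(X) = 5.7159

Standard deviation:
σ = √Var(X) = 2.3908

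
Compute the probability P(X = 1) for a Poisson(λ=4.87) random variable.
0.037369

We have X ~ Poisson(λ=4.87).

For a Poisson distribution, the PMF gives us the probability of each outcome.

Using the PMF formula:
P(X = 1) = 0.037369

Rounded to 4 decimal places: 0.0374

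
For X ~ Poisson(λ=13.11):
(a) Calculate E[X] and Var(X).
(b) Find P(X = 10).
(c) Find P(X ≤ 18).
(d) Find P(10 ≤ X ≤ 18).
(a) E[X] = 13.1100, Var(X) = 13.1100
(b) P(X = 10) = 0.083688
(c) P(X ≤ 18) = 0.925707
(d) P(10 ≤ X ≤ 18) = 0.767039

We have X ~ Poisson(λ=13.11).

(a) Moments:
E[X] = 13.1100
Var(X) = 13.1100
σ = √Var(X) = 3.6208

(b) Point probability using PMF:
P(X = 10) = 0.083688

(c) Cumulative probability using CDF:
P(X ≤ 18) = F(18) = 0.925707

(d) Range probability:
P(10 ≤ X ≤ 18) = P(X ≤ 18) - P(X ≤ 9)
                   = F(18) - F(9)
                   = 0.925707 - 0.158668
                   = 0.767039

This means approximately 76.7% of outcomes fall in the interval [10, 18].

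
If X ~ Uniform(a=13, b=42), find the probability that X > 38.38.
0.124828

We have X ~ Uniform(a=13, b=42).

P(X > 38.38) = 1 - P(X ≤ 38.38)
                = 1 - F(38.38)
                = 1 - 0.875172
                = 0.124828

So there's approximately a 12.5% chance that X exceeds 38.38.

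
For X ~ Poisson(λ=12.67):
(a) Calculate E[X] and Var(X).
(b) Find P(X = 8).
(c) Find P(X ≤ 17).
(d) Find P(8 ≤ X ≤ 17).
(a) E[X] = 12.6700, Var(X) = 12.6700
(b) P(X = 8) = 0.051782
(c) P(X ≤ 17) = 0.907684
(d) P(8 ≤ X ≤ 17) = 0.843633

We have X ~ Poisson(λ=12.67).

(a) Moments:
E[X] = 12.6700
Var(X) = 12.6700
σ = √Var(X) = 3.5595

(b) Point probability using PMF:
P(X = 8) = 0.051782

(c) Cumulative probability using CDF:
P(X ≤ 17) = F(17) = 0.907684

(d) Range probability:
P(8 ≤ X ≤ 17) = P(X ≤ 17) - P(X ≤ 7)
                   = F(17) - F(7)
                   = 0.907684 - 0.064051
                   = 0.843633

This means approximately 84.4% of outcomes fall in the interval [8, 17].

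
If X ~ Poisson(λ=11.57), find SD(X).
3.4015

We have X ~ Poisson(λ=11.57).

For a Poisson distribution with λ=11.57:
σ = √Var(X) = 3.4015

The standard deviation is the square root of the variance.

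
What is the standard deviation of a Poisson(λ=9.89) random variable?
3.1448

We have X ~ Poisson(λ=9.89).

For a Poisson distribution with λ=9.89:
σ = √Var(X) = 3.1448

The standard deviation is the square root of the variance.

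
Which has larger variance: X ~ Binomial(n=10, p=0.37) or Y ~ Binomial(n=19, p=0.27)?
Y has larger variance (3.7449 > 2.3310)

Compute the variance for each distribution:

X ~ Binomial(n=10, p=0.37):
Var(X) = 2.3310

Y ~ Binomial(n=19, p=0.27):
Var(Y) = 3.7449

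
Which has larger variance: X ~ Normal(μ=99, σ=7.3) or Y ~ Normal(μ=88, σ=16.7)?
Y has larger variance (278.8900 > 53.2900)

Compute the variance for each distribution:

X ~ Normal(μ=99, σ=7.3):
Var(X) = 53.2900

Y ~ Normal(μ=88, σ=16.7):
Var(Y) = 278.8900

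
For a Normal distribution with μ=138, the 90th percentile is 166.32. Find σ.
σ = 22.0982

For X ~ Normal(μ, σ), the p-th percentile satisfies x = μ + z_p × σ,
where z_p = Φ⁻¹(p) is the standard normal quantile.

Step 1: z_{0.9} = Φ⁻¹(0.9) = 1.2816

Step 2: Solve for σ:
166.32 = 138 + 1.2816 × σ
σ = (166.32 - 138) / 1.2816
σ = 28.32 / 1.2816
σ = 22.0982

Verification: μ + z × σ = 138 + 1.2816 × 22.0982 = 166.32 ✓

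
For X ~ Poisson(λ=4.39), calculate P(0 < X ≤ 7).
0.909795

We have X ~ Poisson(λ=4.39).

To find P(0 < X ≤ 7), we use:
P(0 < X ≤ 7) = P(X ≤ 7) - P(X ≤ 0)
                 = F(7) - F(0)
                 = 0.922196 - 0.012401
                 = 0.909795

So there's approximately a 91.0% chance that X falls in this range.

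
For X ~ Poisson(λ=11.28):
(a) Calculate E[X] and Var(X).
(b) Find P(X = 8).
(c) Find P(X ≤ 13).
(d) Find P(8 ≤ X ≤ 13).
(a) E[X] = 11.2800, Var(X) = 11.2800
(b) P(X = 8) = 0.082056
(c) P(X ≤ 13) = 0.754731
(d) P(8 ≤ X ≤ 13) = 0.628718

We have X ~ Poisson(λ=11.28).

(a) Moments:
E[X] = 11.2800
Var(X) = 11.2800
σ = √Var(X) = 3.3586

(b) Point probability using PMF:
P(X = 8) = 0.082056

(c) Cumulative probability using CDF:
P(X ≤ 13) = F(13) = 0.754731

(d) Range probability:
P(8 ≤ X ≤ 13) = P(X ≤ 13) - P(X ≤ 7)
                   = F(13) - F(7)
                   = 0.754731 - 0.126012
                   = 0.628718

This means approximately 62.9% of outcomes fall in the interval [8, 13].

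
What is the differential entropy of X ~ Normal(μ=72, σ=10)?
3.7215 nats

We have X ~ Normal(μ=72, σ=10).

The differential entropy measures the uncertainty or information content of the distribution.

For a Normal distribution with μ=72, σ=10:
h(X) = 3.7215 nats

(In bits, this would be 5.3690 bits.)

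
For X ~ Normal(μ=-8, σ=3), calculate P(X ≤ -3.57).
0.930117

We have X ~ Normal(μ=-8, σ=3).

The CDF gives us P(X ≤ k).

Using the CDF:
P(X ≤ -3.57) = 0.930117

This means there's approximately a 93.0% chance that X is at most -3.57.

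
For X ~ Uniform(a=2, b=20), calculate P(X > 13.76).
0.346667

We have X ~ Uniform(a=2, b=20).

P(X > 13.76) = 1 - P(X ≤ 13.76)
                = 1 - F(13.76)
                = 1 - 0.653333
                = 0.346667

So there's approximately a 34.7% chance that X exceeds 13.76.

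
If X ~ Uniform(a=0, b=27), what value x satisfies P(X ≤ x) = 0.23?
6.2100

We have X ~ Uniform(a=0, b=27).

We want to find x such that P(X ≤ x) = 0.23.

This is the 23rd percentile, which means 23% of values fall below this point.

Using the inverse CDF (quantile function):
x = F⁻¹(0.23) = 6.2100

Verification: P(X ≤ 6.2100) = 0.23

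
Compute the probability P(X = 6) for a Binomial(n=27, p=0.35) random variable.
0.064105

We have X ~ Binomial(n=27, p=0.35).

For a Binomial distribution, the PMF gives us the probability of each outcome.

Using the PMF formula:
P(X = 6) = 0.064105

Rounded to 4 decimal places: 0.0641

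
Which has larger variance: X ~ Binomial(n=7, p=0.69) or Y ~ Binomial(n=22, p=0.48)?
Y has larger variance (5.4912 > 1.4973)

Compute the variance for each distribution:

X ~ Binomial(n=7, p=0.69):
Var(X) = 1.4973

Y ~ Binomial(n=22, p=0.48):
Var(Y) = 5.4912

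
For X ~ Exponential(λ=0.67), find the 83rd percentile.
2.6447

We have X ~ Exponential(λ=0.67).

We want to find x such that P(X ≤ x) = 0.83.

This is the 83rd percentile, which means 83% of values fall below this point.

Using the inverse CDF (quantile function):
x = F⁻¹(0.83) = 2.6447

Verification: P(X ≤ 2.6447) = 0.83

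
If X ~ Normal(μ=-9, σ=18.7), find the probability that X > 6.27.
0.207085

We have X ~ Normal(μ=-9, σ=18.7).

P(X > 6.27) = 1 - P(X ≤ 6.27)
                = 1 - F(6.27)
                = 1 - 0.792915
                = 0.207085

So there's approximately a 20.7% chance that X exceeds 6.27.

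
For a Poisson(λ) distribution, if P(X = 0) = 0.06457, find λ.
λ = 2.7400

For a Poisson(λ) distribution, the PMF at 0 is:
P(X = 0) = λ^0 e^(-λ) / 0! = e^(-λ)

Given P(X = 0) = 0.06457:
e^(-λ) = 0.06457
-λ = ln(0.06457)
λ = -ln(0.06457) = 2.7400

Verification: e^(-2.7400) = 0.06457 ✓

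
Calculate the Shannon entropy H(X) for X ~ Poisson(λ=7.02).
2.3803 nats

We have X ~ Poisson(λ=7.02).

The Shannon entropy measures the uncertainty or information content of the distribution.

For a Poisson distribution with λ=7.02:
H(X) = 2.3803 nats

(In bits, this would be 3.4341 bits.)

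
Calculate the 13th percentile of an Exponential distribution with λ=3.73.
0.0373

We have X ~ Exponential(λ=3.73).

We want to find x such that P(X ≤ x) = 0.13.

This is the 13th percentile, which means 13% of values fall below this point.

Using the inverse CDF (quantile function):
x = F⁻¹(0.13) = 0.0373

Verification: P(X ≤ 0.0373) = 0.13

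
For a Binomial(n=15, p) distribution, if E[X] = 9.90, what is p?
p = 0.66

For a Binomial(n, p) distribution:
E[X] = n × p

Given n = 15 and E[X] = 9.90:
9.90 = 15 × p
p = 9.90 / 15 = 0.66

Verification: Binomial(15, 0.66) has E[X] = 9.90 ✓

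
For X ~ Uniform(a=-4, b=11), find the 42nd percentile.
2.3000

We have X ~ Uniform(a=-4, b=11).

We want to find x such that P(X ≤ x) = 0.42.

This is the 42nd percentile, which means 42% of values fall below this point.

Using the inverse CDF (quantile function):
x = F⁻¹(0.42) = 2.3000

Verification: P(X ≤ 2.3000) = 0.42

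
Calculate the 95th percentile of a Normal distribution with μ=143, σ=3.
147.9346

We have X ~ Normal(μ=143, σ=3).

We want to find x such that P(X ≤ x) = 0.95.

This is the 95th percentile, which means 95% of values fall below this point.

Using the inverse CDF (quantile function):
x = F⁻¹(0.95) = 147.9346

Verification: P(X ≤ 147.9346) = 0.95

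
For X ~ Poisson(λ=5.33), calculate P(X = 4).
0.162895

We have X ~ Poisson(λ=5.33).

For a Poisson distribution, the PMF gives us the probability of each outcome.

Using the PMF formula:
P(X = 4) = 0.162895

Rounded to 4 decimal places: 0.1629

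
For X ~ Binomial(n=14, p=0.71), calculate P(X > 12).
0.055575

We have X ~ Binomial(n=14, p=0.71).

P(X > 12) = 1 - P(X ≤ 12)
                = 1 - F(12)
                = 1 - 0.944425
                = 0.055575

So there's approximately a 5.6% chance that X exceeds 12.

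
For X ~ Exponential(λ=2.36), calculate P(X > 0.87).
0.128324

We have X ~ Exponential(λ=2.36).

P(X > 0.87) = 1 - P(X ≤ 0.87)
                = 1 - F(0.87)
                = 1 - 0.871676
                = 0.128324

So there's approximately a 12.8% chance that X exceeds 0.87.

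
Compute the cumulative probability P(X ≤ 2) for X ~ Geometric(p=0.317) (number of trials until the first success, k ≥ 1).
0.533511

We have X ~ Geometric(p=0.317) (number of trials until the first success, k ≥ 1).

The CDF gives us P(X ≤ k).

Using the CDF:
P(X ≤ 2) = 0.533511

This means there's approximately a 53.4% chance that X is at most 2.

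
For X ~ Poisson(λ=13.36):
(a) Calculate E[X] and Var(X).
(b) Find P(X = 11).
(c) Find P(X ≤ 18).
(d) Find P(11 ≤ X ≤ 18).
(a) E[X] = 13.3600, Var(X) = 13.3600
(b) P(X = 11) = 0.095618
(c) P(X ≤ 18) = 0.914873
(d) P(11 ≤ X ≤ 18) = 0.692819

We have X ~ Poisson(λ=13.36).

(a) Moments:
E[X] = 13.3600
Var(X) = 13.3600
σ = √Var(X) = 3.6551

(b) Point probability using PMF:
P(X = 11) = 0.095618

(c) Cumulative probability using CDF:
P(X ≤ 18) = F(18) = 0.914873

(d) Range probability:
P(11 ≤ X ≤ 18) = P(X ≤ 18) - P(X ≤ 10)
                   = F(18) - F(10)
                   = 0.914873 - 0.222055
                   = 0.692819

This means approximately 69.3% of outcomes fall in the interval [11, 18].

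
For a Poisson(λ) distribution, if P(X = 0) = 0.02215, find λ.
λ = 3.8099

For a Poisson(λ) distribution, the PMF at 0 is:
P(X = 0) = λ^0 e^(-λ) / 0! = e^(-λ)

Given P(X = 0) = 0.02215:
e^(-λ) = 0.02215
-λ = ln(0.02215)
λ = -ln(0.02215) = 3.8099

Verification: e^(-3.8099) = 0.02215 ✓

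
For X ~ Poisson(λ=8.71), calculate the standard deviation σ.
2.9513

We have X ~ Poisson(λ=8.71).

For a Poisson distribution with λ=8.71:
σ = √Var(X) = 2.9513

The standard deviation is the square root of the variance.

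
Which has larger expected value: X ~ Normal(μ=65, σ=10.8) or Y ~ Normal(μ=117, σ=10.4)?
Y has larger mean (117.0000 > 65.0000)

Compute the expected value for each distribution:

X ~ Normal(μ=65, σ=10.8):
E[X] = 65.0000

Y ~ Normal(μ=117, σ=10.4):
E[Y] = 117.0000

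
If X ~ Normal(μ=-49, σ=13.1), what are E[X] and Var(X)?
E[X] = -49.0000, Var(X) = 171.6100

We have X ~ Normal(μ=-49, σ=13.1).

For a Normal distribution with μ=-49, σ=13.1:

Expected value:
E[X] = -49.0000

Variance:
Var(X) = 171.6100

Standard deviation:
σ = √Var(X) = 13.1000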